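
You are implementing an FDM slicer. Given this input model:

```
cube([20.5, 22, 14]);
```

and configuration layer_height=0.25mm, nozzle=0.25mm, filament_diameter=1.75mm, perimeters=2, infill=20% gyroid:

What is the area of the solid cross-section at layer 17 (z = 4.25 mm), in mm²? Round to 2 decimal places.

451.00 mm²

At z = 4.25 mm: the cube (footprint 20.5×22) is included at this height (area 451.00 mm²). Overall, the cross-section is a single solid region. Net area = 451.00 mm².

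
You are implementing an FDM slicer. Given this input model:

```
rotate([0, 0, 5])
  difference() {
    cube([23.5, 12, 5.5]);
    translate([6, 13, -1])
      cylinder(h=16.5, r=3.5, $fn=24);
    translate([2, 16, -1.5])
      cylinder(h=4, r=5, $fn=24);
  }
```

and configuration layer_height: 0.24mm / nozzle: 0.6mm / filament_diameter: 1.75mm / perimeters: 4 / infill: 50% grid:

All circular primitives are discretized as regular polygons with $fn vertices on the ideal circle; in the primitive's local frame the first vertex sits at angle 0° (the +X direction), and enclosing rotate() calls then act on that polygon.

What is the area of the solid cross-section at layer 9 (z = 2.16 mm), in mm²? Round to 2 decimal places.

At z = 2.16 mm: the cube is present — its section is the full 23.5×12 rectangle (area 282.00 mm²); the r=3.5 cylinder at (6, 13) gives a regular 24-gon of circumradius 3.5 (constant along its height) (area = (24/2)·3.500²·sin(360°/24) = 38.05 mm²); the r=5 cylinder at (2, 16) gives a regular 24-gon of circumradius 5 (constant along its height) (area = (24/2)·5.000²·sin(360°/24) = 77.65 mm²); Taking the first minus the rest: starting from the 23.5×12 cube (282.00 mm²), the r=3.5 cylinder at (6, 13) partially overlaps it — only the 12.16 mm² overlap (of its 38.05 mm²) is removed, clipping the outline; the r=5 cylinder at (2, 16) partially overlaps it — only the 2.46 mm² overlap (of its 77.65 mm²) is removed, clipping the outline — area = 267.38 mm²; (rotated 5° about Z; rotation is an isometry so areas/perimeters/island counts are preserved). Overall, the cross-section is a single solid region. Net area = 267.38 mm².

267.38 mm²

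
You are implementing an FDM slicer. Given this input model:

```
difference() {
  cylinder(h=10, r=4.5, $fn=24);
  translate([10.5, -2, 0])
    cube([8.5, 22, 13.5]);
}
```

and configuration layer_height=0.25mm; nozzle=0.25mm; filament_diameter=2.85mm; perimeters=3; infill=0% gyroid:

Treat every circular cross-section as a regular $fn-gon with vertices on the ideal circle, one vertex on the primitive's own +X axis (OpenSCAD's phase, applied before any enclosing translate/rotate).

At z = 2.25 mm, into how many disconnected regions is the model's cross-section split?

1

At z = 2.25 mm: the cylinder: section is a regular 24-gon, circumradius r=4.5; the 8.5×22 cube at (10.5, -2) contributes its full rectangle; After the difference (first − rest): starting from the r=4.5 cylinder, the 8.5×22 cube at (10.5, -2) misses the remaining region (no effect) — 1 connected region. The result has 1 disconnected region.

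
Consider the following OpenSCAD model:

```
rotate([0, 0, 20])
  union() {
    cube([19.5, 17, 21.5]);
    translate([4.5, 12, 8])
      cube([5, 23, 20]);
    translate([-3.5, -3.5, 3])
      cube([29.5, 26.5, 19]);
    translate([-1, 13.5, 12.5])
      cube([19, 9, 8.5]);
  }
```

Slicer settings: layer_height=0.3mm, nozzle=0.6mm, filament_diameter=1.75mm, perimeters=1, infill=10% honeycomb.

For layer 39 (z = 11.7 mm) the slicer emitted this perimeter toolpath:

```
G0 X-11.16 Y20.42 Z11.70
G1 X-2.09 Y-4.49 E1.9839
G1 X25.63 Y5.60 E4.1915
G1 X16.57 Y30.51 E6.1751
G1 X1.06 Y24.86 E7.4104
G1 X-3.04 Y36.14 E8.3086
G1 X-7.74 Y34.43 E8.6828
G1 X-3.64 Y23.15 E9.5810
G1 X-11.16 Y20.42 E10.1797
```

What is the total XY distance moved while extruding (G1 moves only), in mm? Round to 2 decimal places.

Sum the Euclidean lengths of each G1 segment: total = 136.03 mm.

136.03 mm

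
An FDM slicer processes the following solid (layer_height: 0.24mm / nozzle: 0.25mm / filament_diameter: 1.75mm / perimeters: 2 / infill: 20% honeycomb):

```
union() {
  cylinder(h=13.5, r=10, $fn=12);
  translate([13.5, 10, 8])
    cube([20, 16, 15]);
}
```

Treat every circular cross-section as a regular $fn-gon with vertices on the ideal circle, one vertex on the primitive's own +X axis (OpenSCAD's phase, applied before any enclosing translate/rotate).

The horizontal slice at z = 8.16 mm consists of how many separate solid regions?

2

At z = 8.16 mm: the r=10 cylinder gives a regular 12-gon of circumradius 10 (constant along its height); the cube at (13.5, 10) (footprint 20×16) is included at this height; Combining (union): the 2 present regions are separate (no shared area or edge), so areas and boundary lengths simply add and each stays a separate island — 2 connected regions. The result has 2 disconnected regions.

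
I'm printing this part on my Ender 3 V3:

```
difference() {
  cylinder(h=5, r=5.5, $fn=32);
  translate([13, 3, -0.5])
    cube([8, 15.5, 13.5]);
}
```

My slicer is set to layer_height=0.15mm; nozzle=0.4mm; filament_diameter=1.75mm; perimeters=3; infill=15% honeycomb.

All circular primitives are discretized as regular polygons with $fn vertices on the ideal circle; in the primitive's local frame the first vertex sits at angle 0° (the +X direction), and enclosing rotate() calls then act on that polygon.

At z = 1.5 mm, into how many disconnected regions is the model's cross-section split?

At z = 1.5 mm: the r=5.5 cylinder contributes a regular 32-gon of circumradius 5.5; the cube at (13, 3) is present — its section is the full 8×15.5 rectangle; Taking the first minus the rest: starting from the r=5.5 cylinder, the 8×15.5 cube at (13, 3) misses the remaining region (no effect) — 1 connected region. The result has 1 disconnected region.

1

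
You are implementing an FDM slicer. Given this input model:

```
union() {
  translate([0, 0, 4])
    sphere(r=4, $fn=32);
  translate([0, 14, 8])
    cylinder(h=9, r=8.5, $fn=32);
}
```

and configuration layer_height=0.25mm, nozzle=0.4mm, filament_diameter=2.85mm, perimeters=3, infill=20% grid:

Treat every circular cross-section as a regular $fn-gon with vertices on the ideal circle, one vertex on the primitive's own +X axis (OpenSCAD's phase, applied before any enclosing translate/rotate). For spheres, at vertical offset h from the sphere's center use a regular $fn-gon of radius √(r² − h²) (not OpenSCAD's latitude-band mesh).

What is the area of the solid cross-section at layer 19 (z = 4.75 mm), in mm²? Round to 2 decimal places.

48.19 mm²

At z = 4.75 mm: the r=4 sphere contributes a regular 32-gon of circumradius √(4²−0.75²) = 3.929 (area = (32/2)·3.929²·sin(360°/32) = 48.19 mm²); the cylinder at (0, 14) is not intersected at this z (z outside [8, 17]); Merging all regions: only the r=4 sphere is present, so the union is just that shape — area = 48.19 mm². Overall, the cross-section is a single solid region. Net area = 48.19 mm².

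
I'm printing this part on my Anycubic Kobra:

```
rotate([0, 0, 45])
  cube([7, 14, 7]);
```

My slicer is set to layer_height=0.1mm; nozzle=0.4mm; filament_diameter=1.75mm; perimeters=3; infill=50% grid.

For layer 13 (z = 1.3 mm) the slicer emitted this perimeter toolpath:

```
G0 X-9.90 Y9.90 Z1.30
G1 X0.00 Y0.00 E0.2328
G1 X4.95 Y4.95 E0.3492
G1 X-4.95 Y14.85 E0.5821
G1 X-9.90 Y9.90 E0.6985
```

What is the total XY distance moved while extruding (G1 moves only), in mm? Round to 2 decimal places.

Sum the Euclidean lengths of each G1 segment: total = 42.00 mm.

42.00 mm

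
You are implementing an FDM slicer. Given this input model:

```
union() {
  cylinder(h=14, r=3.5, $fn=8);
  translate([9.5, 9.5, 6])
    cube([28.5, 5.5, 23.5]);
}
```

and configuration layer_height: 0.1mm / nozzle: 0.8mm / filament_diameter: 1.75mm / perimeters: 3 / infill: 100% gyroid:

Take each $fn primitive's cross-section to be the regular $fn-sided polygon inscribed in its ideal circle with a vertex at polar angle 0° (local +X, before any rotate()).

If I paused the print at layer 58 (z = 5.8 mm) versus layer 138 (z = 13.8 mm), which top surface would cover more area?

layer 138 (z = 13.8 mm)

Layer 58 (z = 5.8): the r=3.5 cylinder gives a regular 8-gon of circumradius 3.5 (constant along its height) (area = (8/2)·3.500²·sin(360°/8) = 34.65 mm²); the cube at (9.5, 9.5) is not intersected at this z (z outside [6, 29.5]); Merging all regions: only the r=3.5 cylinder is present, so the union is just that shape — area = 34.65 mm². So its area = 34.65 mm². Layer 138 (z = 13.8): the r=3.5 cylinder gives a regular 8-gon of circumradius 3.5 (constant along its height) (area = (8/2)·3.500²·sin(360°/8) = 34.65 mm²); the cube at (9.5, 9.5) (footprint 28.5×5.5) is included at this height (area 156.75 mm²); Combining (union): the 2 present regions are separate (no shared area or edge), so areas and boundary lengths simply add and each stays a separate island — area = 191.40 mm². So its area = 191.40 mm². Layer 138 is larger (191.40 vs 34.65 mm²).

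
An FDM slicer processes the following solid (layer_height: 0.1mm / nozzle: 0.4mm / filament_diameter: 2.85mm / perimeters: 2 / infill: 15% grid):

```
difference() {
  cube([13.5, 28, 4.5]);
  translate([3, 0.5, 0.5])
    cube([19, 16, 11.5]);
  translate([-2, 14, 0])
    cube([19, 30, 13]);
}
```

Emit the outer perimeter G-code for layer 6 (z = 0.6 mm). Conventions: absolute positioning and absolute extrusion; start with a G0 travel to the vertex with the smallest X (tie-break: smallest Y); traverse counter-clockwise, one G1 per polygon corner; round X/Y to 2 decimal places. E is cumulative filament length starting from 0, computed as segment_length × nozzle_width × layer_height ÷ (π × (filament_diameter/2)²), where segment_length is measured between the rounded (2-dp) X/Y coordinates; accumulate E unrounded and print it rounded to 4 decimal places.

At z = 0.6 mm: the cube (footprint 13.5×28) is included at this height; the cube at (3, 0.5) (footprint 19×16) is included at this height; the cube at (-2, 14) (footprint 19×30) is included at this height; Subtracting the remaining from the first: starting from the 13.5×28 cube, the 19×16 cube at (3, 0.5) partially overlaps it — only the 168.00 mm² overlap (of its 304.00 mm²) is removed, clipping the outline; the 19×30 cube at (-2, 14) partially overlaps it — only the 162.75 mm² overlap (of its 570.00 mm²) is removed, clipping the outline — 1 connected region. The outline is a single polygon with 6 vertices. Extrusion per mm of travel: 0.4 × 0.1 / (π × 1.425²) = 0.006270. Accumulating E over each segment gives final E = 0.3449.

G0 X0.00 Y0.00 Z0.60
G1 X13.50 Y0.00 E0.0846
G1 X13.50 Y0.50 E0.0878
G1 X3.00 Y0.50 E0.1536
G1 X3.00 Y14.00 E0.2383
G1 X0.00 Y14.00 E0.2571
G1 X0.00 Y0.00 E0.3449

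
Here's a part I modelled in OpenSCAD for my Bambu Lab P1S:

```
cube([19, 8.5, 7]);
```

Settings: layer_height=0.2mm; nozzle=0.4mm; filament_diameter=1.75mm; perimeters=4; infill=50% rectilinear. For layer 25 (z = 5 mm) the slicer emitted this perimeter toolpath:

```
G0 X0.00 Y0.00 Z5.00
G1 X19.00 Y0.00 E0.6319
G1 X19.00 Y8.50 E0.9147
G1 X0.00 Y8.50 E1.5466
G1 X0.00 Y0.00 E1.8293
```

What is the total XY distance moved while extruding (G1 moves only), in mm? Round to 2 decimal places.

55.00 mm

Sum the Euclidean lengths of each G1 segment: total = 55.00 mm.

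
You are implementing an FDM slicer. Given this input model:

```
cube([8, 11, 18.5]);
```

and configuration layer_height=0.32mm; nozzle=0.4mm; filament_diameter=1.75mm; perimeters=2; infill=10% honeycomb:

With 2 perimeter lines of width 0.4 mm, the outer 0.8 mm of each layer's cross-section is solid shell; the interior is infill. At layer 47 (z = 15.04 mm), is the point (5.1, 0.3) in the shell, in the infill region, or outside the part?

shell

At z = 15.04 mm: the cube (footprint 8×11) is included at this height. Overall, the cross-section is a single solid region. The nearest boundary edge runs (0.00, 0.00)→(8.00, 0.00); distance from the point to it = 0.30 mm. The point is inside the cross-section, 0.30 mm from the nearest boundary — within the 0.8 mm shell band (2 × 0.4).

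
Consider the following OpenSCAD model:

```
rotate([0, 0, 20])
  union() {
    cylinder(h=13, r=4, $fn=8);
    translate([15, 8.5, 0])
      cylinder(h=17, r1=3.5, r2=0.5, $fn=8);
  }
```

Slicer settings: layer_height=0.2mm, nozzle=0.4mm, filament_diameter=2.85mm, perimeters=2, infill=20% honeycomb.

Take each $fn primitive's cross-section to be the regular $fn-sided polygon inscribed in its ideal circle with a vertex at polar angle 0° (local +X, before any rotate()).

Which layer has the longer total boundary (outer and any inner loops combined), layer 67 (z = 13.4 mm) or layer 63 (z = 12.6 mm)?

Layer 67 (z = 13.4): the cylinder is not intersected at this z (z outside [0, 13]); the cone at (15, 8.5): at t=0.788 of its height the radius interpolates to r₁+(r₂−r₁)t = 1.135, giving a regular 8-gon of that circumradius (perimeter = 2·8·1.135·sin(180°/8) = 6.95 mm); Combining (union): only the cone at (15, 8.5) is present, so the union is just that shape — boundary = 6.95 mm; (rotated 20° about Z; rotation is an isometry so areas/perimeters/island counts are preserved). So its perimeter = 6.95 mm. Layer 63 (z = 12.6): the r=4 cylinder gives a regular 8-gon of circumradius 4 (constant along its height) (perimeter = 2·8·4.000·sin(180°/8) = 24.49 mm); the cone at (15, 8.5) contributes a regular 8-gon of circumradius 1.276 (interpolated between r1=3.5 and r2=0.5 at t=0.741) (perimeter = 2·8·1.276·sin(180°/8) = 7.82 mm); Taking the union: the 2 present regions are separate (no shared area or edge), so areas and boundary lengths simply add and each stays a separate island — boundary = 32.31 mm; (rotated 20° about Z; rotation is an isometry so areas/perimeters/island counts are preserved). So its perimeter = 32.31 mm. Layer 63 is larger (32.31 vs 6.95 mm).

layer 63 (z = 12.6 mm)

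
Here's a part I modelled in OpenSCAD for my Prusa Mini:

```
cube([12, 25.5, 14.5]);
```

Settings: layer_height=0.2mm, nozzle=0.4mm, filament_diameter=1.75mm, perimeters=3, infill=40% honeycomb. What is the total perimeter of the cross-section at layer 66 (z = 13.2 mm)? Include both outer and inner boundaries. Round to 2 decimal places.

75.00 mm

At z = 13.2 mm: the cube is present — its section is the full 12×25.5 rectangle (perimeter 75.00 mm). Overall, the cross-section is a single solid region. Total boundary length (outer) = 75.00 mm.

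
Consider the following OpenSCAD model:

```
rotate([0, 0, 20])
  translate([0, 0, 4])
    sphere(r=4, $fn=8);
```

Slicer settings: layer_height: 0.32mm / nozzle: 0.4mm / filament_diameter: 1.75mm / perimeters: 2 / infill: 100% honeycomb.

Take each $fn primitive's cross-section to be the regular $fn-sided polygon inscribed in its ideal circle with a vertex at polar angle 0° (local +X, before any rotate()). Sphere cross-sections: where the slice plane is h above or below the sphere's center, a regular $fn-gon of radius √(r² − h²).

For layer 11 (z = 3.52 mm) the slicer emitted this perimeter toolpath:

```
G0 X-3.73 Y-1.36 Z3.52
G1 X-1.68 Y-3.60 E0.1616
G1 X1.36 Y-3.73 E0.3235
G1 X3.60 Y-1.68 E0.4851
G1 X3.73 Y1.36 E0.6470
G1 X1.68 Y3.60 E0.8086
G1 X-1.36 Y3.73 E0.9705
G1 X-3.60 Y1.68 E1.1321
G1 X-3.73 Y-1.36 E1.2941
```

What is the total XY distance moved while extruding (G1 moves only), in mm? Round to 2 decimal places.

Sum the Euclidean lengths of each G1 segment: total = 24.32 mm.

24.32 mm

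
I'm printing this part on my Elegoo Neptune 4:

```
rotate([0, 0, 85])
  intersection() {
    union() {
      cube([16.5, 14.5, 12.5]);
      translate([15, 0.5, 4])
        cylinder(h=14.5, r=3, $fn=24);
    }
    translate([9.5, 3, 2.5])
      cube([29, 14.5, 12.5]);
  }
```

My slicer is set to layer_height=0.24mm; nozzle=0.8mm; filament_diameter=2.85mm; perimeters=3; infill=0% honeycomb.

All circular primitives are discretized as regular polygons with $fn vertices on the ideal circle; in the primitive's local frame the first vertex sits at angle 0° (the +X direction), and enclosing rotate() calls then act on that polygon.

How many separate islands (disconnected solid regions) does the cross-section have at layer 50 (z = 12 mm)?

At z = 12 mm: the cube is present — its section is the full 16.5×14.5 rectangle; the cylinder at (15, 0.5): section is a regular 24-gon, circumradius r=3; Combining (union): the regions partially overlap (shared area 13.50 mm²), so overlapping operands fuse into one piece — 1 connected region; the 29×14.5 cube at (9.5, 3) contributes its full rectangle; After intersecting: the 29×14.5 cube at (9.5, 3) partially overlaps the result so far; clipping to the common part keeps 80.51 mm² — 1 connected region; (rotated 85° about Z; rotation is an isometry so areas/perimeters/island counts are preserved). Overall, the cross-section is a single solid region. Island count = 1.

1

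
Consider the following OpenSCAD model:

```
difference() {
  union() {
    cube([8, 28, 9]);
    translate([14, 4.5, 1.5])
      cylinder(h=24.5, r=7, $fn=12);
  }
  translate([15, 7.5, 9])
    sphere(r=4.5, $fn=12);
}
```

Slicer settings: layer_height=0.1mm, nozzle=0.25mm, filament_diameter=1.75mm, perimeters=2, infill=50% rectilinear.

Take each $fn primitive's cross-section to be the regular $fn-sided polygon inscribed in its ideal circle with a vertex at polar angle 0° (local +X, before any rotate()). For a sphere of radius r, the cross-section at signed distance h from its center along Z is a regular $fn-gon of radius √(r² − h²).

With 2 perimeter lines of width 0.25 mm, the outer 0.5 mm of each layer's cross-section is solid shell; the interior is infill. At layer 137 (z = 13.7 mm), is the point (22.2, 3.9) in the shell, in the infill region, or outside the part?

outside

At z = 13.7 mm: the cube is absent (z outside [0, 9]); the r=7 cylinder at (14, 4.5) gives a regular 12-gon of circumradius 7 (constant along its height); Taking the union: only the r=7 cylinder at (14, 4.5) is present, so the union is just that shape — 1 connected region; the sphere at (15, 7.5) does not reach this height (|z−center|=4.700 > r=4.5); Taking the first minus the rest: none of the subtracted shapes is present at this height, so that combined region is unchanged — 1 connected region. Overall, the cross-section is a single solid region. The nearest boundary edge runs (20.06, 1.00)→(21.00, 4.50); distance from the point to it = 1.31 mm. The point is not inside any of the regions above, so it lies outside the cross-section (1.31 mm from the nearest boundary).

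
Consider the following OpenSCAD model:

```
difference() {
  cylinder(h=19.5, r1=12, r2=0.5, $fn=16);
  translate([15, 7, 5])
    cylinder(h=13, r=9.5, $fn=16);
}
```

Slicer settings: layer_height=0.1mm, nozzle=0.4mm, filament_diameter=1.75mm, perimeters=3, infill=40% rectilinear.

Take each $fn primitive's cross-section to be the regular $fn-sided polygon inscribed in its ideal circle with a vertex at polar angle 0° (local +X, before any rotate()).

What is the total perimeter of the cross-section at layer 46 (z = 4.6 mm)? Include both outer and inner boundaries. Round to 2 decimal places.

57.98 mm

At z = 4.6 mm: the cone contributes a regular 16-gon of circumradius 9.287 (interpolated between r1=12 and r2=0.5 at t=0.236) (perimeter = 2·16·9.287·sin(180°/16) = 57.98 mm); the cylinder at (15, 7) is not intersected at this z (z outside [5, 18]); Subtracting the remaining from the first: none of the subtracted shapes is present at this height, so the cone is unchanged — boundary = 57.98 mm. Overall, the cross-section is a single solid region. Total boundary length (outer) = 57.98 mm.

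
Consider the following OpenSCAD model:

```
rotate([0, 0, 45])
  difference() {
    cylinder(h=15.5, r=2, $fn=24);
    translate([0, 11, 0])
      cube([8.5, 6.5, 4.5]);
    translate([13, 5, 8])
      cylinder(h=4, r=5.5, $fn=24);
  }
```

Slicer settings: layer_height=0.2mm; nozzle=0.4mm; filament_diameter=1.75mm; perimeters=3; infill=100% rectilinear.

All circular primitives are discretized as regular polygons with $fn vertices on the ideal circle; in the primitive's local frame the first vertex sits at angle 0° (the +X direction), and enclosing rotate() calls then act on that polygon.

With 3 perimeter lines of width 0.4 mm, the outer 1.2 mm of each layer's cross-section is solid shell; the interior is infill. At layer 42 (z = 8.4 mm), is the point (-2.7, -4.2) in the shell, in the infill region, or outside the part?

outside

At z = 8.4 mm: the r=2 cylinder gives a regular 24-gon of circumradius 2 (constant along its height); the cube at (0, 11) does not reach this height (z outside [0, 4.5]); the r=5.5 cylinder at (13, 5) contributes a regular 24-gon of circumradius 5.5; Taking the first minus the rest: starting from the r=2 cylinder, the r=5.5 cylinder at (13, 5) misses the remaining region (no effect) — 1 connected region; (rotated 45° about Z; rotation is an isometry so areas/perimeters/island counts are preserved). Overall, the cross-section is a single solid region. Undo the 45° rotation: the query point maps to (-4.879, -1.061) in the un-rotated model frame. The nearest boundary edge runs (-1.73, -1.00)→(-1.93, -0.52); distance from the point to it = 3.00 mm. The point is not inside any of the regions above, so it lies outside the cross-section (3.00 mm from the nearest boundary).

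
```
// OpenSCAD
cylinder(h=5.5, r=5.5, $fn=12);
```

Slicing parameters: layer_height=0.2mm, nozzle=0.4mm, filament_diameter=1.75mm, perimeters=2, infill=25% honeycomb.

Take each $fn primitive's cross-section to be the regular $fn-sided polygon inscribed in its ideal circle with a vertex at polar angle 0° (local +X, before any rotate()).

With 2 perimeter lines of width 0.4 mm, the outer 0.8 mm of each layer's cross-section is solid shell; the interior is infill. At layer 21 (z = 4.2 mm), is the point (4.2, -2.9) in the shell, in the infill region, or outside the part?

shell

At z = 4.2 mm: the r=5.5 cylinder contributes a regular 12-gon of circumradius 5.5. Overall, the cross-section is a single solid region. The nearest boundary edge runs (2.75, -4.76)→(4.76, -2.75); distance from the point to it = 0.29 mm. The point is inside the cross-section, 0.29 mm from the nearest boundary — within the 0.8 mm shell band (2 × 0.4).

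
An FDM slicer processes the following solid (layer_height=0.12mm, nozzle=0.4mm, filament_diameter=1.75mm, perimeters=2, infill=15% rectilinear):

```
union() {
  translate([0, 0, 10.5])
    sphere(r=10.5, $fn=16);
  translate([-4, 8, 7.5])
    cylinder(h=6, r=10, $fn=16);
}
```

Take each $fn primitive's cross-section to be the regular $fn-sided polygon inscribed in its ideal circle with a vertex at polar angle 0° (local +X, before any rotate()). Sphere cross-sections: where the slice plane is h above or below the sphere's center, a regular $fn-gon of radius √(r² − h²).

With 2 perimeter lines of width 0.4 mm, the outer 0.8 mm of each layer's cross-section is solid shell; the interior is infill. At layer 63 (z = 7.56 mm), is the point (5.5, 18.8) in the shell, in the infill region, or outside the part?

outside

At z = 7.56 mm: the r=10.5 sphere contributes a regular 16-gon of circumradius √(10.5²−2.94²) = 10.080; the cylinder at (-4, 8): section is a regular 16-gon, circumradius r=10; Combining (union): the regions partially overlap (shared area 137.43 mm²), so overlapping operands fuse into one piece — 1 connected region. Overall, the cross-section is a single solid region. The nearest boundary edge runs (-0.17, 17.24)→(3.07, 15.07); distance from the point to it = 4.45 mm. The point is not inside any of the regions above, so it lies outside the cross-section (4.45 mm from the nearest boundary).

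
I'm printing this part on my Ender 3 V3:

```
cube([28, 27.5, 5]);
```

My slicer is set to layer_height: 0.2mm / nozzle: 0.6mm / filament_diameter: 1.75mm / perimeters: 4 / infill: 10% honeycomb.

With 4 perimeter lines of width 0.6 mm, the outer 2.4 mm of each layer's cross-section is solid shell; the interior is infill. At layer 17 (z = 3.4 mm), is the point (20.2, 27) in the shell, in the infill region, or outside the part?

At z = 3.4 mm: the cube is present — its section is the full 28×27.5 rectangle. Overall, the cross-section is a single solid region. The nearest boundary edge runs (28.00, 27.50)→(0.00, 27.50); distance from the point to it = 0.50 mm. The point is inside the cross-section, 0.50 mm from the nearest boundary — within the 2.4 mm shell band (4 × 0.6).

shell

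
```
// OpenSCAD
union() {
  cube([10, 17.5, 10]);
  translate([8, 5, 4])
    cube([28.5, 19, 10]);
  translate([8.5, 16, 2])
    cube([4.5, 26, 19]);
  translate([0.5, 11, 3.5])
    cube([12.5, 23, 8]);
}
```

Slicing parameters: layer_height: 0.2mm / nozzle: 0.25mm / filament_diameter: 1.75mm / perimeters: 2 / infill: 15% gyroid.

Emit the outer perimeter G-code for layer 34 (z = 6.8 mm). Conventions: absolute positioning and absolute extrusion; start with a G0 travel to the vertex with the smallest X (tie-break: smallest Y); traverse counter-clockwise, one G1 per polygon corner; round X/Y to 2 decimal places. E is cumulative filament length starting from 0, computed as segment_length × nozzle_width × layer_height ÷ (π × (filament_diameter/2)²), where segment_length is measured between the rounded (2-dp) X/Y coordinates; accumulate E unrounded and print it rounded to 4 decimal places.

At z = 6.8 mm: the cube (footprint 10×17.5) is included at this height; the cube at (8, 5) is present — its section is the full 28.5×19 rectangle; the 4.5×26 cube at (8.5, 16) contributes its full rectangle; the cube at (0.5, 11) is present — its section is the full 12.5×23 rectangle; Merging all regions: the regions partially overlap (shared area 219.75 mm²), so overlapping operands fuse into one piece — 1 connected region. The outline is a single polygon with 12 vertices. Extrusion per mm of travel: 0.25 × 0.2 / (π × 0.875²) = 0.020788. Accumulating E over each segment gives final E = 3.2637.

G0 X0.00 Y0.00 Z6.80
G1 X10.00 Y0.00 E0.2079
G1 X10.00 Y5.00 E0.3118
G1 X36.50 Y5.00 E0.8627
G1 X36.50 Y24.00 E1.2576
G1 X13.00 Y24.00 E1.7462
G1 X13.00 Y42.00 E2.1203
G1 X8.50 Y42.00 E2.2139
G1 X8.50 Y34.00 E2.3802
G1 X0.50 Y34.00 E2.5465
G1 X0.50 Y17.50 E2.8895
G1 X0.00 Y17.50 E2.8999
G1 X0.00 Y0.00 E3.2637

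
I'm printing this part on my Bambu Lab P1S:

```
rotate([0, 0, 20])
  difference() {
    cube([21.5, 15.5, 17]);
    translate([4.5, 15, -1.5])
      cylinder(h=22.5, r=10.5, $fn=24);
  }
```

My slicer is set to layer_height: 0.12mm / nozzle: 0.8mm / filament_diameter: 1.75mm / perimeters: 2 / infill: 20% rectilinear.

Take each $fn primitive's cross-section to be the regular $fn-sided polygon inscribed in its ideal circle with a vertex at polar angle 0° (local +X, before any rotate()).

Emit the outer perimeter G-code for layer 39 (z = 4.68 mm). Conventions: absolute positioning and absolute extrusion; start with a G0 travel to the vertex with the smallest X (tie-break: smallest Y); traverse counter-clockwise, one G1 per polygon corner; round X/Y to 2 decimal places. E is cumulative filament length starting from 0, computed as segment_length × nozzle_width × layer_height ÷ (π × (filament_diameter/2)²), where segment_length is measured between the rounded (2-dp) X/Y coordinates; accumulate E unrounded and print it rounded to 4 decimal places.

G0 X-1.91 Y5.26 Z4.68
G1 X0.00 Y0.00 E0.2234
G1 X20.20 Y7.35 E1.0813
G1 X14.90 Y21.92 E1.7001
G1 X8.73 Y19.67 E1.9622
G1 X8.97 Y19.23 E1.9822
G1 X9.56 Y16.55 E2.0917
G1 X9.44 Y13.81 E2.2012
G1 X8.61 Y11.20 E2.3105
G1 X7.14 Y8.89 E2.4198
G1 X5.12 Y7.03 E2.5294
G1 X2.69 Y5.77 E2.6386
G1 X0.01 Y5.17 E2.7483
G1 X-1.91 Y5.26 E2.8250

At z = 4.68 mm: the 21.5×15.5 cube contributes its full rectangle; the r=10.5 cylinder at (4.5, 15) gives a regular 24-gon of circumradius 10.5 (constant along its height); Taking the first minus the rest: starting from the 21.5×15.5 cube, the r=10.5 cylinder at (4.5, 15) partially overlaps it — only the 138.56 mm² overlap (of its 342.42 mm²) is removed, clipping the outline — 1 connected region; (rotated 20° about Z; rotation is an isometry so areas/perimeters/island counts are preserved). The outline is a single polygon with 13 vertices. Extrusion per mm of travel: 0.8 × 0.12 / (π × 0.875²) = 0.039912. Accumulating E over each segment gives final E = 2.8250.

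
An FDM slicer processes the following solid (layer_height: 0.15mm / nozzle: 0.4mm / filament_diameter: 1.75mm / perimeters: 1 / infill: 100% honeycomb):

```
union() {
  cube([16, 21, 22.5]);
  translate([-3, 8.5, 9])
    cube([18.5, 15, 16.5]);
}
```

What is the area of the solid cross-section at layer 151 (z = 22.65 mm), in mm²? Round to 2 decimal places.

277.50 mm²

At z = 22.65 mm: the cube is not intersected at this z (z outside [0, 22.5]); the cube at (-3, 8.5) is present — its section is the full 18.5×15 rectangle (area 277.50 mm²); Taking the union: only the 18.5×15 cube at (-3, 8.5) is present, so the union is just that shape — area = 277.50 mm². Overall, the cross-section is a single solid region. Net area = 277.50 mm².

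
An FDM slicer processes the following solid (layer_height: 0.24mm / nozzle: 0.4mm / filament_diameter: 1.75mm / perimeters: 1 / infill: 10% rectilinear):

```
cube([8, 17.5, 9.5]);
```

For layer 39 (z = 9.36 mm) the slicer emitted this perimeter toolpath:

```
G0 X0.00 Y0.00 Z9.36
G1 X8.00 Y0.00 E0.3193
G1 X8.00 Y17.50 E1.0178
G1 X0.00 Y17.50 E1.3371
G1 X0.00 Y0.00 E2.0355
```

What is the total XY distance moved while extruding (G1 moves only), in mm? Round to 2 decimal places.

Sum the Euclidean lengths of each G1 segment: total = 51.00 mm.

51.00 mm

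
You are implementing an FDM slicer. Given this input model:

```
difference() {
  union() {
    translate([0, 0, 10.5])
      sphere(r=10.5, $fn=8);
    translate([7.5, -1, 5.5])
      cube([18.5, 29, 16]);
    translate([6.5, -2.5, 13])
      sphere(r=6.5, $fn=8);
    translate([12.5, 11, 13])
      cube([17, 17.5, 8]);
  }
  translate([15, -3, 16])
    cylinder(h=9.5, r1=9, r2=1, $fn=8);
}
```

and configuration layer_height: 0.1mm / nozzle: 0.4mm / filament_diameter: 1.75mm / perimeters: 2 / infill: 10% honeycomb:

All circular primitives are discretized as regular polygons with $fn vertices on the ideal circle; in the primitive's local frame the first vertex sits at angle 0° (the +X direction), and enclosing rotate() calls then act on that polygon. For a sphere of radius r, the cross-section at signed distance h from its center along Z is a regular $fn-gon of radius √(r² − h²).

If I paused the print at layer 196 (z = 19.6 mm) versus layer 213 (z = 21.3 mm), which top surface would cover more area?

Layer 196 (z = 19.6): the r=10.5 sphere slices to a regular 8-gon of circumradius 5.238 (√(r²−h²) with h=9.1 from center) (area = (8/2)·5.238²·sin(360°/8) = 77.61 mm²); the cube at (7.5, -1) is present — its section is the full 18.5×29 rectangle (area 536.50 mm²); the sphere at (6.5, -2.5) is not intersected at this z (|z−center|=6.600 > r=6.5); the cube at (12.5, 11) (footprint 17×17.5) is included at this height (area 297.50 mm²); Taking the union: the regions partially overlap — summed areas 911.61 mm² minus the doubly-counted overlap 229.50 mm² gives 682.11 mm² — area = 682.11 mm²; the cone at (15, -3) contributes a regular 8-gon of circumradius 5.968 (interpolated between r1=9 and r2=1 at t=0.379) (area = (8/2)·5.968²·sin(360°/8) = 100.75 mm²); Subtracting the remaining from the first: starting from the result so far (682.11 mm²), the cone at (15, -3) partially overlaps it — only the 28.16 mm² overlap (of its 100.75 mm²) is removed, clipping the outline — area = 653.95 mm². So its area = 653.95 mm². Layer 213 (z = 21.3): the sphere does not reach this height (|z−center|=10.800 > r=10.5); the 18.5×29 cube at (7.5, -1) contributes its full rectangle (area 536.50 mm²); the sphere at (6.5, -2.5) is not intersected at this z (|z−center|=8.300 > r=6.5); the cube at (12.5, 11) is absent (z outside [13, 21]); Taking the union: only the 18.5×29 cube at (7.5, -1) is present, so the union is just that shape — area = 536.50 mm²; the cone at (15, -3) contributes a regular 8-gon of circumradius 4.537 (interpolated between r1=9 and r2=1 at t=0.558) (area = (8/2)·4.537²·sin(360°/8) = 58.22 mm²); After the difference (first − rest): starting from the result so far (536.50 mm²), the cone at (15, -3) partially overlaps it — only the 12.62 mm² overlap (of its 58.22 mm²) is removed, clipping the outline — area = 523.88 mm². So its area = 523.88 mm². Layer 196 is larger (653.95 vs 523.88 mm²).

layer 196 (z = 19.6 mm)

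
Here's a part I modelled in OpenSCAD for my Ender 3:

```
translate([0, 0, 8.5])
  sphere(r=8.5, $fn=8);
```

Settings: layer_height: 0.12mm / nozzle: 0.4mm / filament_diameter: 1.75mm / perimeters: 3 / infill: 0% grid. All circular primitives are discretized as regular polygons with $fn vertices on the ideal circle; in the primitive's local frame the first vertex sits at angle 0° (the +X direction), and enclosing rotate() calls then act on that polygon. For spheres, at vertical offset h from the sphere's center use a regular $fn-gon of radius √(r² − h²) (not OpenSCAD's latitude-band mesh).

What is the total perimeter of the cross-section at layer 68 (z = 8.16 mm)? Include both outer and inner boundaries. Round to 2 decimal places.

At z = 8.16 mm: the sphere: section is a regular 8-gon, circumradius = √(r²−h²) = √(8.5²−0.34²) = 8.493 (perimeter = 2·8·8.493·sin(180°/8) = 52.00 mm). Overall, the cross-section is a single solid region. Total boundary length (outer) = 52.00 mm.

52.00 mm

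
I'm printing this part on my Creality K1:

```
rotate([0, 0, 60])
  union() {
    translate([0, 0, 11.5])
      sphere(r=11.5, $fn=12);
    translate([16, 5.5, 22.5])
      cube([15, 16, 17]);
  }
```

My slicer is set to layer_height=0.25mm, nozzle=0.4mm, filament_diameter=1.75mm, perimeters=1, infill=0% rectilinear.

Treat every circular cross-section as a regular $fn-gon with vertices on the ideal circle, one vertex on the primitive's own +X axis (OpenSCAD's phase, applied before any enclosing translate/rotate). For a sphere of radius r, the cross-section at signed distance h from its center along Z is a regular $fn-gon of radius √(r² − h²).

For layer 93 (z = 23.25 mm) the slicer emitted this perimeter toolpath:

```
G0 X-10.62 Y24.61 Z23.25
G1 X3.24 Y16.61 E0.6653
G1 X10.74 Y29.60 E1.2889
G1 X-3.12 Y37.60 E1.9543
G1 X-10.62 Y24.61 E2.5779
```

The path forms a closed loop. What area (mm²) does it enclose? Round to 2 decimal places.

240.04 mm²

Apply the shoelace formula to the sequence of (X, Y) vertices; enclosed area = 240.04 mm².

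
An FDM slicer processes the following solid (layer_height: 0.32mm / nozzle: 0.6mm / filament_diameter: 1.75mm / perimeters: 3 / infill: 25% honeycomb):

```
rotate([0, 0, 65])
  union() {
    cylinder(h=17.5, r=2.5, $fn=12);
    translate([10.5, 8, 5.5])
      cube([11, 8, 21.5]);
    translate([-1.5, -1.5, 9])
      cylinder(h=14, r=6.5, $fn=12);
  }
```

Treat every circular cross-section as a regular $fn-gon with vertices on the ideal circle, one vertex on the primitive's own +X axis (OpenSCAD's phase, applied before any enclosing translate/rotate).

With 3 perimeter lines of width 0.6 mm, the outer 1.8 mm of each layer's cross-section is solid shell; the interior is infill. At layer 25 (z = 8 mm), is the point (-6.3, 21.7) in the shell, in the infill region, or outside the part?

shell

At z = 8 mm: the r=2.5 cylinder gives a regular 12-gon of circumradius 2.5 (constant along its height); the cube at (10.5, 8) (footprint 11×8) is included at this height; the cylinder at (-1.5, -1.5) is absent (z outside [9, 23]); Taking the union: the 2 present regions are separate (no shared area or edge), so areas and boundary lengths simply add and each stays a separate island — 2 connected regions; (rotated 65° about Z; rotation is an isometry so areas/perimeters/island counts are preserved). Overall, the cross-section has 2 separate islands. Undo the 65° rotation: the query point maps to (17.004, 14.881) in the un-rotated model frame. The nearest boundary edge runs (10.50, 16.00)→(21.50, 16.00); distance from the point to it = 1.12 mm. (Shell/infill is judged within the island containing the point — the largest one.) The point is inside the cross-section, 1.12 mm from the nearest boundary — within the 1.8 mm shell band (3 × 0.6).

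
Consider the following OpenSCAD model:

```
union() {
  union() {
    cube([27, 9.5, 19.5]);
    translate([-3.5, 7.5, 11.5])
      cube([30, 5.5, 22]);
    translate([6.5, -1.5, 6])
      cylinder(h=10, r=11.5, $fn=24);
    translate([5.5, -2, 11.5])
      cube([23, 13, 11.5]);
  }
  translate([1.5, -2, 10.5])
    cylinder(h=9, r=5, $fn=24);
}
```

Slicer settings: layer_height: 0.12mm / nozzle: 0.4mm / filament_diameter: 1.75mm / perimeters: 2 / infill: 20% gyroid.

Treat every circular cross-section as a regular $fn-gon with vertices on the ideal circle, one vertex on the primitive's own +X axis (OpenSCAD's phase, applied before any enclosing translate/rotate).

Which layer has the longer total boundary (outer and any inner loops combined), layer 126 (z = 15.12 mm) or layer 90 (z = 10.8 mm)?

Layer 126 (z = 15.12): the cube is present — its section is the full 27×9.5 rectangle (perimeter 73.00 mm); the 30×5.5 cube at (-3.5, 7.5) contributes its full rectangle (perimeter 71.00 mm); the r=11.5 cylinder at (6.5, -1.5) contributes a regular 24-gon of circumradius 11.5 (perimeter = 2·24·11.500·sin(180°/24) = 72.05 mm); the 23×13 cube at (5.5, -2) contributes its full rectangle (perimeter 72.00 mm); Merging all regions: the regions partially overlap (shared area 459.63 mm²), so the edge portions inside another operand are dropped and the merged outline is re-measured after clipping — boundary = 112.02 mm; the r=5 cylinder at (1.5, -2) gives a regular 24-gon of circumradius 5 (constant along its height) (perimeter = 2·24·5.000·sin(180°/24) = 31.33 mm); Merging all regions: the r=5 cylinder at (1.5, -2) lies entirely inside that combined region, so the union is just that combined region — boundary = 112.02 mm. So its perimeter = 112.02 mm. Layer 90 (z = 10.8): the cube is present — its section is the full 27×9.5 rectangle (perimeter 73.00 mm); the cube at (-3.5, 7.5) is absent (z outside [11.5, 33.5]); the cylinder at (6.5, -1.5): section is a regular 24-gon, circumradius r=11.5 (perimeter = 2·24·11.500·sin(180°/24) = 72.05 mm); the cube at (5.5, -2) does not reach this height (z outside [11.5, 23]); Taking the union: the regions partially overlap (shared area 144.11 mm²), so the edge portions inside another operand are dropped and the merged outline is re-measured after clipping — boundary = 96.01 mm; the r=5 cylinder at (1.5, -2) gives a regular 24-gon of circumradius 5 (constant along its height) (perimeter = 2·24·5.000·sin(180°/24) = 31.33 mm); Merging all regions: the r=5 cylinder at (1.5, -2) lies entirely inside the result so far, so the union is just the result so far — boundary = 96.01 mm. So its perimeter = 96.01 mm. Layer 126 is larger (112.02 vs 96.01 mm).

layer 126 (z = 15.12 mm)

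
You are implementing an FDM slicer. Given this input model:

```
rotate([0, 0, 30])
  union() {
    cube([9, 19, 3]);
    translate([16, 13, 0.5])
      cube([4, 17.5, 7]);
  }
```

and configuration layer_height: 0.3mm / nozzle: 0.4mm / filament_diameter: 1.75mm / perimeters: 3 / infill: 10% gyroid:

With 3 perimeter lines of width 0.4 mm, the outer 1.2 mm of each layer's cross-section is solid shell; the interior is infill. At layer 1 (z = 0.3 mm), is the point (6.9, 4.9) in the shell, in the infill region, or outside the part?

At z = 0.3 mm: the cube (footprint 9×19) is included at this height; the cube at (16, 13) is not intersected at this z (z outside [0.5, 7.5]); Taking the union: only the 9×19 cube is present, so the union is just that shape — 1 connected region; (whole slice rotated 30° about Z — lengths, areas and connectivity unchanged). Overall, the cross-section is a single solid region. Undo the 30° rotation: the query point maps to (8.426, 0.794) in the un-rotated model frame. The nearest boundary edge runs (9.00, 0.00)→(9.00, 19.00); distance from the point to it = 0.57 mm. The point is inside the cross-section, 0.57 mm from the nearest boundary — within the 1.2 mm shell band (3 × 0.4).

shell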